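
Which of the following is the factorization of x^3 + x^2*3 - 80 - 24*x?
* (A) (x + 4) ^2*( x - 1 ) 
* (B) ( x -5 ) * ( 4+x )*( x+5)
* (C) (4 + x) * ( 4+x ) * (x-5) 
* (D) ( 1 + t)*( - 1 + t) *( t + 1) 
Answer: C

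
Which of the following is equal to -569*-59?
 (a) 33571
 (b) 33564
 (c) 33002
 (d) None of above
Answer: a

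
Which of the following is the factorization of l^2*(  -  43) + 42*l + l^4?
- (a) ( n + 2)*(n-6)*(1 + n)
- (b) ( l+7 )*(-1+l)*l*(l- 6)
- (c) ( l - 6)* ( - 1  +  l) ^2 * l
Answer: b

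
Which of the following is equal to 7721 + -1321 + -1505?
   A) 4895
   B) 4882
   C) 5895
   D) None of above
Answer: A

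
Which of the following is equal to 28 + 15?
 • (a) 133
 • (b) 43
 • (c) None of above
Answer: b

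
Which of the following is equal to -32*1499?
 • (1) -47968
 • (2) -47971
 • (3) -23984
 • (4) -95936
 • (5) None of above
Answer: 1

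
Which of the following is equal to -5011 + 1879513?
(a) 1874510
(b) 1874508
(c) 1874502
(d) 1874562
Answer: c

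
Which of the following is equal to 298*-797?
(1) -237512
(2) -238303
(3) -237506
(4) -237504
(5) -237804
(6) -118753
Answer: 3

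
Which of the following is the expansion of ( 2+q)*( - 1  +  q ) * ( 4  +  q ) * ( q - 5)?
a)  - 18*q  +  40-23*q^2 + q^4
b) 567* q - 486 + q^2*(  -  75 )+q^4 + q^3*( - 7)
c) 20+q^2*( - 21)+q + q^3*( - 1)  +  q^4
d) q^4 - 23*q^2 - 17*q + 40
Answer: a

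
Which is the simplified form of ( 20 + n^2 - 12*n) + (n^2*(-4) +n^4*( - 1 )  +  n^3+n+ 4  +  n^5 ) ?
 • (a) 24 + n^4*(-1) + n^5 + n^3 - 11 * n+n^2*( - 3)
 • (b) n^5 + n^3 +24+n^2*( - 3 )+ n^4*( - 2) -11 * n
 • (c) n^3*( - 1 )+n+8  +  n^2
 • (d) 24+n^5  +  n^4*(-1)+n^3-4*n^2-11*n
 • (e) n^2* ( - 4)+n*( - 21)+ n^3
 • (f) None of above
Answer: a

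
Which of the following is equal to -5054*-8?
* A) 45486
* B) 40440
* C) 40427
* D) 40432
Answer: D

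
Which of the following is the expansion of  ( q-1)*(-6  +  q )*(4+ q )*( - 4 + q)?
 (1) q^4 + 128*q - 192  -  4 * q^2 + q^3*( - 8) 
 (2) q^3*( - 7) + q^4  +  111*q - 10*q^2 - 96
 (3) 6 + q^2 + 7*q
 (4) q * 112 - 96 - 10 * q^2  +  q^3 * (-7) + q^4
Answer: 4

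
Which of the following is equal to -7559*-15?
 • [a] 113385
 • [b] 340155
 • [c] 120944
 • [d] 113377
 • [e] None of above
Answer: a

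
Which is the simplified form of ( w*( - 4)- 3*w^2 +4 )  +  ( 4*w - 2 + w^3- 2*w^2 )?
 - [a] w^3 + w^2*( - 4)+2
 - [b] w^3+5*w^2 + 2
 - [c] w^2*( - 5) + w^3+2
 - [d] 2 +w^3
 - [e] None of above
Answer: c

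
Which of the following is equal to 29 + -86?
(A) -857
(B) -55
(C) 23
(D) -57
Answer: D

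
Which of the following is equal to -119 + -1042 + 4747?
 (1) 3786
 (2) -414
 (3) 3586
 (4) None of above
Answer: 3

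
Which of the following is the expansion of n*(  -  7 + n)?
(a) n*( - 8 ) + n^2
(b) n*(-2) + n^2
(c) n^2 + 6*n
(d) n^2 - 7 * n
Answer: d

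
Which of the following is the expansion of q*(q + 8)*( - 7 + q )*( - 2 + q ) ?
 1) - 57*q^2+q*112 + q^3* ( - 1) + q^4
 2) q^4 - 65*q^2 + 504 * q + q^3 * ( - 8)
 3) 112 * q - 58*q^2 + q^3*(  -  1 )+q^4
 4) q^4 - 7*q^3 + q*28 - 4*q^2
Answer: 3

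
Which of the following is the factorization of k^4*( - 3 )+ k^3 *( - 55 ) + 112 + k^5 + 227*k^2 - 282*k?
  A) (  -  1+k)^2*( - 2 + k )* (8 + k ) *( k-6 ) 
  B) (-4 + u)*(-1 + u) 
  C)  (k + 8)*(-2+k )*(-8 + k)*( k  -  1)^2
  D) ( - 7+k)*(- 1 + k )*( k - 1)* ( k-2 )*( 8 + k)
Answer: D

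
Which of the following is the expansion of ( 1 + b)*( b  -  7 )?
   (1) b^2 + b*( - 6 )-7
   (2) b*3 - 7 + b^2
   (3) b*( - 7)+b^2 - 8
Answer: 1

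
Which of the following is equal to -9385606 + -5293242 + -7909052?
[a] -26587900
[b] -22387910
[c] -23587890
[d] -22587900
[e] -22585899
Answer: d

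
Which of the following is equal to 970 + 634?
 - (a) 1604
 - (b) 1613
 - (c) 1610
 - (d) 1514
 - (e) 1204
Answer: a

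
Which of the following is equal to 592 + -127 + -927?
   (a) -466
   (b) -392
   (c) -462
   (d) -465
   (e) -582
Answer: c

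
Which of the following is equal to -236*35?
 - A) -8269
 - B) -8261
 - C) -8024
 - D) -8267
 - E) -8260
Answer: E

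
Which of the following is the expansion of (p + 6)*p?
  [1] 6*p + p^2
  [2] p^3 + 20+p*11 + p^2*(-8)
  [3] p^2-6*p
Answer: 1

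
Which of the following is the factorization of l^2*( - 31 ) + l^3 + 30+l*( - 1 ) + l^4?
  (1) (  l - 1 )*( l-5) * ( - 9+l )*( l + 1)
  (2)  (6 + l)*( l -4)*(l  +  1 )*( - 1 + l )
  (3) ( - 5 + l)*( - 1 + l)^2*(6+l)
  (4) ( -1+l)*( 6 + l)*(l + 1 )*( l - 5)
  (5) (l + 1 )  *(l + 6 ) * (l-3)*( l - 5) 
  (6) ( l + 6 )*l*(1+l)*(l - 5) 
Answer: 4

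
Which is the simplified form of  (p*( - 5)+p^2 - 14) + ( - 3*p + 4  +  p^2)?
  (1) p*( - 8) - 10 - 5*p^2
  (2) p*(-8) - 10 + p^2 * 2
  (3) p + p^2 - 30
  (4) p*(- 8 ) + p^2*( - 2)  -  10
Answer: 2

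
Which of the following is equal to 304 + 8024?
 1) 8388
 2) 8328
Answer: 2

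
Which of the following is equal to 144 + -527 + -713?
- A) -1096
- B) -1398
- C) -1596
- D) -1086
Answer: A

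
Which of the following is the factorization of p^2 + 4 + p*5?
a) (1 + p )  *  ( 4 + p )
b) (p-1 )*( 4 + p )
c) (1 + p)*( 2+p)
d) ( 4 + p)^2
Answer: a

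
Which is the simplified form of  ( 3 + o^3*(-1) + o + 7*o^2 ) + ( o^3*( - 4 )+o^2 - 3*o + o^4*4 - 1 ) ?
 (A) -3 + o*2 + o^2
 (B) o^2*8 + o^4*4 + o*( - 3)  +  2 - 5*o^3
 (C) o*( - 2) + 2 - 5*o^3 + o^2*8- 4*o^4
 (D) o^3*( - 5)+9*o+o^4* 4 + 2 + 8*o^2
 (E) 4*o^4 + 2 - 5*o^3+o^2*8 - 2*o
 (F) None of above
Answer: E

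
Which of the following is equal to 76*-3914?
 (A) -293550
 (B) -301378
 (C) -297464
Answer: C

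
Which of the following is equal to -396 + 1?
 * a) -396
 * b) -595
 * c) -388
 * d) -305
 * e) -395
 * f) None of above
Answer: e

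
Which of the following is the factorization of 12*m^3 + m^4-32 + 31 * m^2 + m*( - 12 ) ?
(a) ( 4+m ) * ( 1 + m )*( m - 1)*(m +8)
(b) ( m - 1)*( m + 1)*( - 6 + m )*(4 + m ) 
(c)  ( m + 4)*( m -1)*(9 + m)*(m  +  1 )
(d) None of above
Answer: a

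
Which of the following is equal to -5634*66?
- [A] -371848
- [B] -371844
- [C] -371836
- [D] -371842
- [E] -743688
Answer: B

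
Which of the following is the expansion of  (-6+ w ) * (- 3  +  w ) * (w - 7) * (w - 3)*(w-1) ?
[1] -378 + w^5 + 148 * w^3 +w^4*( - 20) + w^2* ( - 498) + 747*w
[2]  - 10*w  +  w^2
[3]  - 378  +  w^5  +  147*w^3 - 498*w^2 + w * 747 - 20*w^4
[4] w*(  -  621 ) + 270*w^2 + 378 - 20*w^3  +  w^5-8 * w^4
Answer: 1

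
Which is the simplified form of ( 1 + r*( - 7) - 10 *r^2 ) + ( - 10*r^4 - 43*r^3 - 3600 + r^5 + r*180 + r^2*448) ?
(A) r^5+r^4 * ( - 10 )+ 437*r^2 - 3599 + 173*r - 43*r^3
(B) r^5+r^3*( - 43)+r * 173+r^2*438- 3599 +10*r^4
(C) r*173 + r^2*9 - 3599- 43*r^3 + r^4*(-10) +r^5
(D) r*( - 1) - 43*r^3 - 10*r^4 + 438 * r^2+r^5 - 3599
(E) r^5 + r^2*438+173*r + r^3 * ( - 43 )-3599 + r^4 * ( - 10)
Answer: E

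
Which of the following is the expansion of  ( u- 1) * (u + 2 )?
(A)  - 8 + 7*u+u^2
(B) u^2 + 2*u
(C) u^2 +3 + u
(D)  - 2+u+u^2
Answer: D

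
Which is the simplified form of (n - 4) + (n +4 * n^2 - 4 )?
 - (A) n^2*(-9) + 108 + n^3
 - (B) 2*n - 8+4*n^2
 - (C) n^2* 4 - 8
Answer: B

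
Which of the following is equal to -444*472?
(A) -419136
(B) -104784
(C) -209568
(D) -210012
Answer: C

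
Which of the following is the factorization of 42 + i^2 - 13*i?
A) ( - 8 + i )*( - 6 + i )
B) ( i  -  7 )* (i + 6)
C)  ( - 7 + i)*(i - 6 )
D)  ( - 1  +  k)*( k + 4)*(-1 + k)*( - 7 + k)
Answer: C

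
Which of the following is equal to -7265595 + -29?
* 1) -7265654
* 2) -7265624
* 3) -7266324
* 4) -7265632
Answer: 2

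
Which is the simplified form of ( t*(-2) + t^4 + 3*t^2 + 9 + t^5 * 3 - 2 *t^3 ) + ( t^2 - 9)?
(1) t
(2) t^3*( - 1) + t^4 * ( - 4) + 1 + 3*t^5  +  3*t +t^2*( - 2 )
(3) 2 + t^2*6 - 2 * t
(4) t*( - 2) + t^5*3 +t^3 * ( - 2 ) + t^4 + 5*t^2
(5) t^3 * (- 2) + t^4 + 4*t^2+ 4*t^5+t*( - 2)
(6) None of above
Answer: 6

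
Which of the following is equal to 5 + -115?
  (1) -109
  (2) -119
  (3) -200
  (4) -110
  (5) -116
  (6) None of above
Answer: 4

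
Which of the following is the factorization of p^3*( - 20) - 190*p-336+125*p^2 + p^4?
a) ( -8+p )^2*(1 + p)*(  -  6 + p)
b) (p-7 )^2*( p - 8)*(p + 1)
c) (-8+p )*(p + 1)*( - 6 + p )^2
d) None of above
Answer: d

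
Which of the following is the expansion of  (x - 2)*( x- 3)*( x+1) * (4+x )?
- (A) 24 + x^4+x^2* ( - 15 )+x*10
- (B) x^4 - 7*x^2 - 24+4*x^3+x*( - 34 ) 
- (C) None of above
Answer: A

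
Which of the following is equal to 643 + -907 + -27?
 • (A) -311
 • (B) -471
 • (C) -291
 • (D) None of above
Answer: C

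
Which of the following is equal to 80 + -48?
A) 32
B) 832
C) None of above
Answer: A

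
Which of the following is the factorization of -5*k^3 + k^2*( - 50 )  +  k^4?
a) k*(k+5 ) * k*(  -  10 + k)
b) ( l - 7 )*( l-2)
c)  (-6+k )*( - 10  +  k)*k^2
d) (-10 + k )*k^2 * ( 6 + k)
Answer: a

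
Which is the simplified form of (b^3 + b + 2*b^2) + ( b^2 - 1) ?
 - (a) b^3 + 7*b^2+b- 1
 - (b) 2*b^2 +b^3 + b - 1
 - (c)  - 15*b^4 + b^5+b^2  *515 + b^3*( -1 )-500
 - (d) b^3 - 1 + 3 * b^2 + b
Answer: d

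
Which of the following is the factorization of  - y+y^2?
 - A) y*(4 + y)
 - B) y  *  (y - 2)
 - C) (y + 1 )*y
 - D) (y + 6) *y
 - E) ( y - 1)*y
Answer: E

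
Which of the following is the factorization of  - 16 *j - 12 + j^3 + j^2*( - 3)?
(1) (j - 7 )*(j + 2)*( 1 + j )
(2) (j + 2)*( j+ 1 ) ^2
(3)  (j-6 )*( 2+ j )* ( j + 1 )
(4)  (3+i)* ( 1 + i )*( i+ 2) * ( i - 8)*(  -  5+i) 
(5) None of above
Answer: 3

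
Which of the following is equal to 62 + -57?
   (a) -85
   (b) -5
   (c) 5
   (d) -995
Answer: c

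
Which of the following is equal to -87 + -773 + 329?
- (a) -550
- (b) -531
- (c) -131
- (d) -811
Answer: b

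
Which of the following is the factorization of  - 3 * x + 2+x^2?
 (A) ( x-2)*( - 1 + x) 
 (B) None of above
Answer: A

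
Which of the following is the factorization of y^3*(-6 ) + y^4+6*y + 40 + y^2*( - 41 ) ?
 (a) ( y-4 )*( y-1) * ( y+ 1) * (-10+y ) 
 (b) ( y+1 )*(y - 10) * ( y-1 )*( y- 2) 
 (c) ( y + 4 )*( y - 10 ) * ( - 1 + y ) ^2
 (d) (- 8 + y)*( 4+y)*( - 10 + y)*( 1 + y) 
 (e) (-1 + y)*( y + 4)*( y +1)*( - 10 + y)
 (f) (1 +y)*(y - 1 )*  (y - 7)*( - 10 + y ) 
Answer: e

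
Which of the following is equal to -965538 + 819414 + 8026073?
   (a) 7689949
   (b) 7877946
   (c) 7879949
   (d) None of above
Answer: c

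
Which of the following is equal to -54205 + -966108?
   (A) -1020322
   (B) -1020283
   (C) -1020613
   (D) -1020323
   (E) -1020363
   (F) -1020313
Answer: F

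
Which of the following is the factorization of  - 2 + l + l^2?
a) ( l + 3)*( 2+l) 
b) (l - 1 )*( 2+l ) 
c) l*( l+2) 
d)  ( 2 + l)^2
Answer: b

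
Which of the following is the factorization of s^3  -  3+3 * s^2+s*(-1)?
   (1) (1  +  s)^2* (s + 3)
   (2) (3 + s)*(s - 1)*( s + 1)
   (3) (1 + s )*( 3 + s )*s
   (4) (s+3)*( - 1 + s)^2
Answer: 2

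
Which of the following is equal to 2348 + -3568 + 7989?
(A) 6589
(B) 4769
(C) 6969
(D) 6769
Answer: D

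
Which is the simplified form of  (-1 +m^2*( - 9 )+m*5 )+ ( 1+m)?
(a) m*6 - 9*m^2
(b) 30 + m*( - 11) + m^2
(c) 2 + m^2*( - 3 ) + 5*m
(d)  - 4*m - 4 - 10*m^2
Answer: a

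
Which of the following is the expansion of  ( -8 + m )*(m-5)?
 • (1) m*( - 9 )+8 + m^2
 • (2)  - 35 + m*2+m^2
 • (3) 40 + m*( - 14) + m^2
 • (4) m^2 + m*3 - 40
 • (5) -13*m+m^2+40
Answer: 5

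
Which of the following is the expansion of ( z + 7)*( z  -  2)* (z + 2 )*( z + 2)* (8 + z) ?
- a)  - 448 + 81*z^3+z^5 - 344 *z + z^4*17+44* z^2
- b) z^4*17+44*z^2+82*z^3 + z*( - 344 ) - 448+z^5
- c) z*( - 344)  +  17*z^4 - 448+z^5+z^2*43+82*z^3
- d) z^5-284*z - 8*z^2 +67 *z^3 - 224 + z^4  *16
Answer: b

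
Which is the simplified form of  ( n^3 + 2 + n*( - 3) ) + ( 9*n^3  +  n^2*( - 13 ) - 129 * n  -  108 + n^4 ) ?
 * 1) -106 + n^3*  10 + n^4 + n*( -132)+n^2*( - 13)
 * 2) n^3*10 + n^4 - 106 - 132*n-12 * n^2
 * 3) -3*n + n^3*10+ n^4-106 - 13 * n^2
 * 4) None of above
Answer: 1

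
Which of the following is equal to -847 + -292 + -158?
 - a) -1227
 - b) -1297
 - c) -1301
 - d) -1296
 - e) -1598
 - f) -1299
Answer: b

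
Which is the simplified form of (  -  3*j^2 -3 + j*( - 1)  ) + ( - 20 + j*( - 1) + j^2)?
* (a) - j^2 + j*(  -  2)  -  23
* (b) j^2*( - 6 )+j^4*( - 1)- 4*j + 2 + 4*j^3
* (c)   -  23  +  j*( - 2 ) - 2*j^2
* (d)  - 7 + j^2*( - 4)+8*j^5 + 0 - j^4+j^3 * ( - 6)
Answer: c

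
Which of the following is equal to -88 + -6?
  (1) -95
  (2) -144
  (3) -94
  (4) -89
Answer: 3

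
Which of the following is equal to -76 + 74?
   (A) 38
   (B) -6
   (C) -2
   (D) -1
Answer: C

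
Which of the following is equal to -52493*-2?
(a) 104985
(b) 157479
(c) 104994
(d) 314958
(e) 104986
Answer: e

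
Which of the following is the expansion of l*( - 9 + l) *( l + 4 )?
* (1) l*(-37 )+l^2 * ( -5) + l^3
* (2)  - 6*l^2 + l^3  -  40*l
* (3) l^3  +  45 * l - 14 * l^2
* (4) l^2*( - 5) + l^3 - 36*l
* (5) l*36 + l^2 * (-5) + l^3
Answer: 4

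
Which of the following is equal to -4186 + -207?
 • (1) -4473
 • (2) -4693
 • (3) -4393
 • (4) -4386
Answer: 3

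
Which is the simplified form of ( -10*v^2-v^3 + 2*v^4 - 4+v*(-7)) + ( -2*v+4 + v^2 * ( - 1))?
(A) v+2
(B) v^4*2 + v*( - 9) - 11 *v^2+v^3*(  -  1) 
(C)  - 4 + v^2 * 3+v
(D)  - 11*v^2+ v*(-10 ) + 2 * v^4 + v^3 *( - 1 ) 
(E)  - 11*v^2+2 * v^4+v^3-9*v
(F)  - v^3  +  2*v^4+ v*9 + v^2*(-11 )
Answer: B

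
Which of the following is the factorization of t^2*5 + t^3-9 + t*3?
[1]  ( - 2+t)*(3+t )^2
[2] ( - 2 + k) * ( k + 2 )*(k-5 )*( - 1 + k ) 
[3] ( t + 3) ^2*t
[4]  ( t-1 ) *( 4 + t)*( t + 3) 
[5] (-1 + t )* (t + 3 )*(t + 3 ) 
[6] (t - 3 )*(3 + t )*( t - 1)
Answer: 5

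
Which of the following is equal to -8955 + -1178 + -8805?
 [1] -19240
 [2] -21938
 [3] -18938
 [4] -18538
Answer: 3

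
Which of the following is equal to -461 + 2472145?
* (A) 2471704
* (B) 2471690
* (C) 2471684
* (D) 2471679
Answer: C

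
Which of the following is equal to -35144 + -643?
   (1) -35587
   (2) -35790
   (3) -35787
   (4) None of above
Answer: 3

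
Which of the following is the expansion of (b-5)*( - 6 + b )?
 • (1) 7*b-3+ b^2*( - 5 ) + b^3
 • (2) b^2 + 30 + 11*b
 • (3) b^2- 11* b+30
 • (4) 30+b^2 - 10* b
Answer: 3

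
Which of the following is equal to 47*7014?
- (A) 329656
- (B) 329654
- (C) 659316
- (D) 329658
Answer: D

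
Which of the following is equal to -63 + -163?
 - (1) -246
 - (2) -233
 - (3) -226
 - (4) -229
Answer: 3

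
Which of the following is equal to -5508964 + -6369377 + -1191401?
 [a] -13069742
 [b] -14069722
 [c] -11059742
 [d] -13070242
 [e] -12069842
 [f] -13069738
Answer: a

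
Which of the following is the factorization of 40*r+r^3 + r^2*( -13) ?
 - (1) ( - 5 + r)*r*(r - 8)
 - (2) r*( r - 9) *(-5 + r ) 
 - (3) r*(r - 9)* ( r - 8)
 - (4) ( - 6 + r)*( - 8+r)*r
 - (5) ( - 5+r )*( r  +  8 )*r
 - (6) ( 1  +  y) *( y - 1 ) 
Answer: 1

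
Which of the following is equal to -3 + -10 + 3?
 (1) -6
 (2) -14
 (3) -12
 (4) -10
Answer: 4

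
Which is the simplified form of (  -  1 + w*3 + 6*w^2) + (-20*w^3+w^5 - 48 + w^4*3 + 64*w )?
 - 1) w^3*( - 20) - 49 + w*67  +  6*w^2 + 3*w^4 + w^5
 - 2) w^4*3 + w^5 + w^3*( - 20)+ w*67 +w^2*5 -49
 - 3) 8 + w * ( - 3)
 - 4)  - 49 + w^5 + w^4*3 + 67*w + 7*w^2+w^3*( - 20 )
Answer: 1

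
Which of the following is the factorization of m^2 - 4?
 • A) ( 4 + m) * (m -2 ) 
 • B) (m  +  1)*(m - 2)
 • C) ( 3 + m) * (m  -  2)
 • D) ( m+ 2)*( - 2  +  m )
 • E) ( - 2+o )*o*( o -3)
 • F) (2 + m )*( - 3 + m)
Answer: D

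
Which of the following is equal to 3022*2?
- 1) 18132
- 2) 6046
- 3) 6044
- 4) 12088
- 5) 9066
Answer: 3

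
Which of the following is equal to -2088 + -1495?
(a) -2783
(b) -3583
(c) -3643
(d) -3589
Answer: b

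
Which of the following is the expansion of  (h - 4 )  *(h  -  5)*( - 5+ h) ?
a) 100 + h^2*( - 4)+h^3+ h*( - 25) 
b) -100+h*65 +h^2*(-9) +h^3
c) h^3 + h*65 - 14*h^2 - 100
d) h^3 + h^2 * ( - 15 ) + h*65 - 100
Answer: c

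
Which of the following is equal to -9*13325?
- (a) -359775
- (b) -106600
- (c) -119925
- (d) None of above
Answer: c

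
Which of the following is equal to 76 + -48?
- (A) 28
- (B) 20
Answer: A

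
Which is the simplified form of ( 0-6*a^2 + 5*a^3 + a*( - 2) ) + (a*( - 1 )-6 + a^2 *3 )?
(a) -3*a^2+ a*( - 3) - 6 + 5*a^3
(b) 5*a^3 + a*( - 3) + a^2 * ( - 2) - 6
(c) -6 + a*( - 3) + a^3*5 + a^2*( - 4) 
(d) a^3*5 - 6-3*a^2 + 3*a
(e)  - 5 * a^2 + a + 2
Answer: a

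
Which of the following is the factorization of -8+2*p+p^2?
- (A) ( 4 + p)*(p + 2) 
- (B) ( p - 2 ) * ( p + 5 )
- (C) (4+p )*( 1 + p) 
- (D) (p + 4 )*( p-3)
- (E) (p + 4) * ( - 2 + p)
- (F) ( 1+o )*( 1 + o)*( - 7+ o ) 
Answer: E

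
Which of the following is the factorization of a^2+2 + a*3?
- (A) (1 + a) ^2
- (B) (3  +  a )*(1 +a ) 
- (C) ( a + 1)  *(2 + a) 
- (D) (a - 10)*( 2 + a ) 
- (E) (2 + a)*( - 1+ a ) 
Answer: C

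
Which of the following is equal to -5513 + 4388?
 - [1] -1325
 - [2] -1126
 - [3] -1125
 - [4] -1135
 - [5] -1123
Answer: 3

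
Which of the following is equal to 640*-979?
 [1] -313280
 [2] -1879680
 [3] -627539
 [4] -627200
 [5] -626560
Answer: 5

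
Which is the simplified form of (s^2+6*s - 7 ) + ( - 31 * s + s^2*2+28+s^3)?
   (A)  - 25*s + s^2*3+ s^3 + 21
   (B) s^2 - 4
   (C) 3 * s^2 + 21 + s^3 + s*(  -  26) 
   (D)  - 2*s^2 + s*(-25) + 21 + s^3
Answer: A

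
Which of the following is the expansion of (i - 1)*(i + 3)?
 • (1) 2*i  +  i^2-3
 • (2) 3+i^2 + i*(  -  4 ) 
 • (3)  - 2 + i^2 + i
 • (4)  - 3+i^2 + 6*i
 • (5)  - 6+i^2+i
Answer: 1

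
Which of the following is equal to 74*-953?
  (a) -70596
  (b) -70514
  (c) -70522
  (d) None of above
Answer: c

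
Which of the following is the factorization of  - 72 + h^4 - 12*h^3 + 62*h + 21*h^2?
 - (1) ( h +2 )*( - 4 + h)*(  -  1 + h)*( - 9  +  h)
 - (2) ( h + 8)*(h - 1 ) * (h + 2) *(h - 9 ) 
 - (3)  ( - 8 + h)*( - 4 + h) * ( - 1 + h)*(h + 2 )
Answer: 1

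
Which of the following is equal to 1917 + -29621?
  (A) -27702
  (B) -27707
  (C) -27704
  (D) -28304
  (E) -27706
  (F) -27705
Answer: C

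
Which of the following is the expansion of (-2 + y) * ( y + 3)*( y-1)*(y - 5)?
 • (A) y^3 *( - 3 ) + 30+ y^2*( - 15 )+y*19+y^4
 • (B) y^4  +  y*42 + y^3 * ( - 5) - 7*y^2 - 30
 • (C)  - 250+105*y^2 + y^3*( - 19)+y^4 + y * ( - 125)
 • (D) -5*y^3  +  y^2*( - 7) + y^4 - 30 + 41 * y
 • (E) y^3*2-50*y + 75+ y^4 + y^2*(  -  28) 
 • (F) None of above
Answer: D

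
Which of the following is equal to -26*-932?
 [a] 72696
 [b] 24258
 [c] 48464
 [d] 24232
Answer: d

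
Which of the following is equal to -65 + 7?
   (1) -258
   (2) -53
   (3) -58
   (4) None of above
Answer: 3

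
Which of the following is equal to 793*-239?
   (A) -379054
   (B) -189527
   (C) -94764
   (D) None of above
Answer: B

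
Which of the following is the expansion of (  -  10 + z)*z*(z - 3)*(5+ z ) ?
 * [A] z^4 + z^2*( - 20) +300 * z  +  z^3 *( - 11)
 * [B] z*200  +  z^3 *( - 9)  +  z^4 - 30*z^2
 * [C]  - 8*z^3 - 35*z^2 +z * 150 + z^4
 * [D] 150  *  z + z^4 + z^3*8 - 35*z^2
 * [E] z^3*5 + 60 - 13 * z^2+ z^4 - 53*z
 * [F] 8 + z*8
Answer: C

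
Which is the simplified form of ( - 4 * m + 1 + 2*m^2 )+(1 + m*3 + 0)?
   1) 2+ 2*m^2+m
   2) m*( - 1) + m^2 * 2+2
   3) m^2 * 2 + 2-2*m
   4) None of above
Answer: 2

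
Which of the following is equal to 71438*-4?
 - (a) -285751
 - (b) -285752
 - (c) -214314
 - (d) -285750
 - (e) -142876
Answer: b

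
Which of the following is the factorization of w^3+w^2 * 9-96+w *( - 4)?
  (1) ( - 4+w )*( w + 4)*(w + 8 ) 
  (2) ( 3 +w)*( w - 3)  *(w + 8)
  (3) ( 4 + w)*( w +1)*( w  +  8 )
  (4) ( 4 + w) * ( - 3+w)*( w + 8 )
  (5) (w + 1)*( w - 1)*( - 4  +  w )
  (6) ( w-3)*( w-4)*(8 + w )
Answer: 4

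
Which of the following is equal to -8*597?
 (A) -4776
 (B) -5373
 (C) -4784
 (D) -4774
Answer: A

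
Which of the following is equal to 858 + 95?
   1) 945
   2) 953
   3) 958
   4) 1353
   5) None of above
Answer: 2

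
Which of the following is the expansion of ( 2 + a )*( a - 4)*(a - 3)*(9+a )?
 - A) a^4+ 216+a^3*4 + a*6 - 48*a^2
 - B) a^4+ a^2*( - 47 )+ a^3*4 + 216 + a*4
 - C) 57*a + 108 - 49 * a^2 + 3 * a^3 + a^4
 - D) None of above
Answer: D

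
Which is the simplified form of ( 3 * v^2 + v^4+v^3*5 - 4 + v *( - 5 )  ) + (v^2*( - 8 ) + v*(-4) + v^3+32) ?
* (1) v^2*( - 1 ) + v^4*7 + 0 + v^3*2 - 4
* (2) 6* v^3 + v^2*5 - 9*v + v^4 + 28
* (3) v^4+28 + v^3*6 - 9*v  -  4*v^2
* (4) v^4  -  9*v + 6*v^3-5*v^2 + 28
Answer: 4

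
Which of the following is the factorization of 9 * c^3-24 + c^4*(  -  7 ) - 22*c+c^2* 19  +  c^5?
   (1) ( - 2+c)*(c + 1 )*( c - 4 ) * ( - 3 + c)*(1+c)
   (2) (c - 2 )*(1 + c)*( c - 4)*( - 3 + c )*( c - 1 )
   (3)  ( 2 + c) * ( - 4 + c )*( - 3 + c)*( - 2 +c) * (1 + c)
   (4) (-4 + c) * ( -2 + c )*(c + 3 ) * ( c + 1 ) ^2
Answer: 1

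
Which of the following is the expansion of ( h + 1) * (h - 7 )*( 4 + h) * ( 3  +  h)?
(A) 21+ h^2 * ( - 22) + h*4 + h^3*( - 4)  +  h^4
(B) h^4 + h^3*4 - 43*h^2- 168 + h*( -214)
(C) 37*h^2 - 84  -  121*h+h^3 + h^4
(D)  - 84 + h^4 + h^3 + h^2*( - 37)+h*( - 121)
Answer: D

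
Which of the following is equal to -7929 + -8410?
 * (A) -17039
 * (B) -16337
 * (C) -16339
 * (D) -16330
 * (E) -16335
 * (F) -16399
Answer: C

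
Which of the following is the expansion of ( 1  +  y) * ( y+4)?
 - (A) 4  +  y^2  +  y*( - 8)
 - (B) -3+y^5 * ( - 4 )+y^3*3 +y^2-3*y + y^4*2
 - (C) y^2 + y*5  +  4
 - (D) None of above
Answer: C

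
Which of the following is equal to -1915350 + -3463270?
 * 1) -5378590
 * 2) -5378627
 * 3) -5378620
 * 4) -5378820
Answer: 3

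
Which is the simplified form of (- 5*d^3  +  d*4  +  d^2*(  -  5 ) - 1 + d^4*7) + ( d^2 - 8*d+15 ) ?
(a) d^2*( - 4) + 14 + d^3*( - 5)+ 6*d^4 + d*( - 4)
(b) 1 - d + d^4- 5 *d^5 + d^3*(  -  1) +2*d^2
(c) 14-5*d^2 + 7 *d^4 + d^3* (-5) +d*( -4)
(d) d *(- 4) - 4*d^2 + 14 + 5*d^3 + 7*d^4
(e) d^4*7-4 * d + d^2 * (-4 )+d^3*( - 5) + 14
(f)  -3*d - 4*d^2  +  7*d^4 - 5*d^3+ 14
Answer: e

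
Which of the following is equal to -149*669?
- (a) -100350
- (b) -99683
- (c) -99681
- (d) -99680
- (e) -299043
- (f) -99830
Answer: c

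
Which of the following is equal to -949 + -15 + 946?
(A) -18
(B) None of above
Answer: A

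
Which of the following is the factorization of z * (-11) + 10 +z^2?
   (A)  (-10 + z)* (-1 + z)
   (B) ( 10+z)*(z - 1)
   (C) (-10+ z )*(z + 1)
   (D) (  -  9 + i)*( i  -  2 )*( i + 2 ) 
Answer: A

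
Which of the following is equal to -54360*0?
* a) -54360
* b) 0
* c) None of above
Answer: b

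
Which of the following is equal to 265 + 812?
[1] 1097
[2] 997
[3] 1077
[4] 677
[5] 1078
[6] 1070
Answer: 3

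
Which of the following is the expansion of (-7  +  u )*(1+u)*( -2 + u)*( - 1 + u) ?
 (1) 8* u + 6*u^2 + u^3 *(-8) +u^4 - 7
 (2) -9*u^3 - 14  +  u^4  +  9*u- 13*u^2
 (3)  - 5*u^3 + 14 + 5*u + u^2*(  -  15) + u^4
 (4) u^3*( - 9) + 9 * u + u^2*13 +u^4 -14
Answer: 4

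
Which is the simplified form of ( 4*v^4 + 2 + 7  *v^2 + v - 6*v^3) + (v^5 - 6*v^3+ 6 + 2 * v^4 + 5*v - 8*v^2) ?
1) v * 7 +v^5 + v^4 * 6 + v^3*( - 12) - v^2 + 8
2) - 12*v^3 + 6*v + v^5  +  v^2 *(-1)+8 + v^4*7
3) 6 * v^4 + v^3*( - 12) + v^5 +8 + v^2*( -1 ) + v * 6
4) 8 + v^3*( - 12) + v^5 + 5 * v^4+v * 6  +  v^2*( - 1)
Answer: 3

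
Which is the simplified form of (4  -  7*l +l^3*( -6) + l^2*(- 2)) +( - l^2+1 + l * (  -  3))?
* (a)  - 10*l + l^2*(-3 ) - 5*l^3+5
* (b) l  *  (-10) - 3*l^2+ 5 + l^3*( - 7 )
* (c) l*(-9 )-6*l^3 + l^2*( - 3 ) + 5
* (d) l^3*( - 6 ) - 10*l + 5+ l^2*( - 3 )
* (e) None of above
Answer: d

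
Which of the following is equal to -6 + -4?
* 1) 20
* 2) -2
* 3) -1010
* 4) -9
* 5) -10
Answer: 5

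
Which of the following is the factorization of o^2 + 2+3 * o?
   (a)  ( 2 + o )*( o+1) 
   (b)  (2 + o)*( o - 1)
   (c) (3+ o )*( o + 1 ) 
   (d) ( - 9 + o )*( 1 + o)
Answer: a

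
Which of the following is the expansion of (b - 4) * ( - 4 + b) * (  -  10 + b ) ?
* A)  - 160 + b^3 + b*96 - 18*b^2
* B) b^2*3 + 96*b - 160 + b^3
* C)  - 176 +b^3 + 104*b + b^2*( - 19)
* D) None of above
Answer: A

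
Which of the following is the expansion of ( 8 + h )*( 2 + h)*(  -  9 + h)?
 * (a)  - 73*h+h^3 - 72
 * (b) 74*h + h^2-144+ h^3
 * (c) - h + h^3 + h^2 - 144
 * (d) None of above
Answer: d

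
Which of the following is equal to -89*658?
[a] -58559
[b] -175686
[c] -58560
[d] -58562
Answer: d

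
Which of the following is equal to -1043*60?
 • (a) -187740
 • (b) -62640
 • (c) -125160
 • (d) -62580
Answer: d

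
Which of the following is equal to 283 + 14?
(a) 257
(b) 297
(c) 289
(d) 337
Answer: b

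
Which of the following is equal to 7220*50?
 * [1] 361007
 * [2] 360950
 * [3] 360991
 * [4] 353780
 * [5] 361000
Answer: 5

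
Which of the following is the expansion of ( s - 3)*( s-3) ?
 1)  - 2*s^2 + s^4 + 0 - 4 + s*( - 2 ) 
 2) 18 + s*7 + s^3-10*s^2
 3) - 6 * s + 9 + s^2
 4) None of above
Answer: 3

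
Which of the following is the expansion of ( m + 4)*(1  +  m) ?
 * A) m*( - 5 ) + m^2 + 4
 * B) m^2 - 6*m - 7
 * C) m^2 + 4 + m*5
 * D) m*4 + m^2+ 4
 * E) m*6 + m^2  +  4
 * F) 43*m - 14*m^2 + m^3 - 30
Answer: C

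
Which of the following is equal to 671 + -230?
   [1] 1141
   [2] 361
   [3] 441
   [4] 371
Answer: 3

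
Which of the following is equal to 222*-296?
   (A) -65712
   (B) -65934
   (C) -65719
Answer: A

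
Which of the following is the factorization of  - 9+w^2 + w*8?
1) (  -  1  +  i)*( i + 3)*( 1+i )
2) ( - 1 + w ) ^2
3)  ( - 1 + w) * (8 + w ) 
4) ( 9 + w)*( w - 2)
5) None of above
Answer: 5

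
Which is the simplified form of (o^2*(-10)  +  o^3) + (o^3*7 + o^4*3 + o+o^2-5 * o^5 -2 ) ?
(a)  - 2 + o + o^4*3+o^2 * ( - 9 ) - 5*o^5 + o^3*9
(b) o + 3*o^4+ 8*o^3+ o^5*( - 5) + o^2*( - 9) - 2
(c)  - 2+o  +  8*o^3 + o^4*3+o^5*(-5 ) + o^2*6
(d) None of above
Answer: b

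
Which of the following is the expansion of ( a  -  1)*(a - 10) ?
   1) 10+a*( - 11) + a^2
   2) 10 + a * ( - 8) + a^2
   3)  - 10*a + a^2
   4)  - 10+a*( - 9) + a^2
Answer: 1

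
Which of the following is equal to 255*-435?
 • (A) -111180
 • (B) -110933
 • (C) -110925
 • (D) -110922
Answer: C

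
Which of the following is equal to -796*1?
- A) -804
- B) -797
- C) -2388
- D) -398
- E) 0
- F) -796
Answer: F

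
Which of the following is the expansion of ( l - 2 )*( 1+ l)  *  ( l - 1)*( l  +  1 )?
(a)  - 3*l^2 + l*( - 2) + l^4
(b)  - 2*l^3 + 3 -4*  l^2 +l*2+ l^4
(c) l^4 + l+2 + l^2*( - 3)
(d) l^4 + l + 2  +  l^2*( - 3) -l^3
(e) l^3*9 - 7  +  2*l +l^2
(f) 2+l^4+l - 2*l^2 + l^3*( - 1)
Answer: d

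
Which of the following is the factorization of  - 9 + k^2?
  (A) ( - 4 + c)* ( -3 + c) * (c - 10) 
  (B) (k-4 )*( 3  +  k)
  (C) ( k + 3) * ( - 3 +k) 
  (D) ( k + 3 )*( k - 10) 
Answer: C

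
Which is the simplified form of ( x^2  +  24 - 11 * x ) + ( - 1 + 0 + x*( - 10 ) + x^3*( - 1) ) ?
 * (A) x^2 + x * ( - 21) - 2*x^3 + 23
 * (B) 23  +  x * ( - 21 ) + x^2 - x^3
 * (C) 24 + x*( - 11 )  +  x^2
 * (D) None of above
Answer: B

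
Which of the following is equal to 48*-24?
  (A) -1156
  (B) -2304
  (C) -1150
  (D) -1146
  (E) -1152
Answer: E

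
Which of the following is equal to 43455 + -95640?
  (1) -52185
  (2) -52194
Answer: 1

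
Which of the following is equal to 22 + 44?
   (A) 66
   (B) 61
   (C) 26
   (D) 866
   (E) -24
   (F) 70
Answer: A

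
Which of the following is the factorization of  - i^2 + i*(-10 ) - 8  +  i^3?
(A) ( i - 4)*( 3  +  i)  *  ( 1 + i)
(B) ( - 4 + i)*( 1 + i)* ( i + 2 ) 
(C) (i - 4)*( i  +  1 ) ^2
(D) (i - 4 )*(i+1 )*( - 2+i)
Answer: B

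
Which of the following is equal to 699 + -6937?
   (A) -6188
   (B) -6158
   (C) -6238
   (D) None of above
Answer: C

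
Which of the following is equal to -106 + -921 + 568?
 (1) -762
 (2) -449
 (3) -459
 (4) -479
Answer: 3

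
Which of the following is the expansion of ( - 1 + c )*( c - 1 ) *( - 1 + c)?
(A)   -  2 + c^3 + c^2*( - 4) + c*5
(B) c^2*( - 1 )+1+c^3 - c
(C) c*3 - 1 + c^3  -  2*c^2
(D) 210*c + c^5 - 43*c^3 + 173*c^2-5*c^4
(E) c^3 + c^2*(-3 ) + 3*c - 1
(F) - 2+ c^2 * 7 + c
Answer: E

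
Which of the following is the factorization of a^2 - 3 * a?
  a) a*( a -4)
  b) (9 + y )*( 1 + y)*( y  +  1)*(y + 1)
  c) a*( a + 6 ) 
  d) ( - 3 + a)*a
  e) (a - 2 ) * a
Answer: d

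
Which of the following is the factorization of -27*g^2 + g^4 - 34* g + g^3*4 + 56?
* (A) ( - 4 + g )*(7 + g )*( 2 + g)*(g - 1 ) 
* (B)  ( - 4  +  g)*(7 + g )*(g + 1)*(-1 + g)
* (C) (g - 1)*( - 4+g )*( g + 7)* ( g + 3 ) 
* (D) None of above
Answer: A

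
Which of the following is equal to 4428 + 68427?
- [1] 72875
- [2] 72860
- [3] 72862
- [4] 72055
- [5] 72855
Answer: 5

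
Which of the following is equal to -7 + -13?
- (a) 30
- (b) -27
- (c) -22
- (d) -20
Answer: d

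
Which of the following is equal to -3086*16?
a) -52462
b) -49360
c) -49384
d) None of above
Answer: d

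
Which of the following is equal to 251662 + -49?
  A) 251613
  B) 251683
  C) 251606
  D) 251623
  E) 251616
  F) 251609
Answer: A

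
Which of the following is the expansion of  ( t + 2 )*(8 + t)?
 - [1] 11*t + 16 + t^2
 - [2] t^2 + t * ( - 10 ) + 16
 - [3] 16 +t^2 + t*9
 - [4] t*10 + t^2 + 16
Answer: 4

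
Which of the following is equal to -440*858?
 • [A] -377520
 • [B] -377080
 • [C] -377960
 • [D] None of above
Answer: A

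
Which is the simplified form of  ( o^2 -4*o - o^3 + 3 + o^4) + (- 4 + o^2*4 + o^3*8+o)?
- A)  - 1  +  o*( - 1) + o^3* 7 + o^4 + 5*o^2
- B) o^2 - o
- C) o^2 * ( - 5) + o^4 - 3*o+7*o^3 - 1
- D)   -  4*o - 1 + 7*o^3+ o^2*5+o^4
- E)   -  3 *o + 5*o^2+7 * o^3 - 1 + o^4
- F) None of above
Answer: E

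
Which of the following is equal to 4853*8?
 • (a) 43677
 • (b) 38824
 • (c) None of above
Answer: b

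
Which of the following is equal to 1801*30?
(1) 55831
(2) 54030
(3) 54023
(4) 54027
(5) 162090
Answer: 2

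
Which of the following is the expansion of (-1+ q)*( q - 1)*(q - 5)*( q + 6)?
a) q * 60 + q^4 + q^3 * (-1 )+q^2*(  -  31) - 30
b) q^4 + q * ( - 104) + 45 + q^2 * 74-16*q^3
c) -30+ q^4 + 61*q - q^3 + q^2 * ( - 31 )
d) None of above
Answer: c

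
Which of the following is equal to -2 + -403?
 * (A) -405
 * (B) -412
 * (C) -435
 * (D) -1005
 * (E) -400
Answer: A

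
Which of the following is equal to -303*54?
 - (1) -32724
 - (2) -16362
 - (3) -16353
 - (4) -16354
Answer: 2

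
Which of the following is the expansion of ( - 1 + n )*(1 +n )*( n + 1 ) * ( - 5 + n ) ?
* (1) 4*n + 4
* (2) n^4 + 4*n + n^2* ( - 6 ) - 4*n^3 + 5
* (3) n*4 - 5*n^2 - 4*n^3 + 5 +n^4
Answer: 2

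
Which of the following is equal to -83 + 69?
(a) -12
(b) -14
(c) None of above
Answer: b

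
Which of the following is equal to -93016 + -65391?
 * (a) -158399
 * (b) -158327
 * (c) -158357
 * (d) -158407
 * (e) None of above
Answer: d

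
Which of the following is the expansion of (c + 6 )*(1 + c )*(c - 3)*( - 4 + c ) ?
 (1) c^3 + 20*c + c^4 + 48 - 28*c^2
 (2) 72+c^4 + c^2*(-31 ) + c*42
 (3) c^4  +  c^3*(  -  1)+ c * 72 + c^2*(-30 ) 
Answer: 2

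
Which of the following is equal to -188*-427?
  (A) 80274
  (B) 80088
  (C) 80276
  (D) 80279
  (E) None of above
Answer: C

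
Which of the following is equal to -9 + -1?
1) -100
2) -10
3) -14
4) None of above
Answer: 2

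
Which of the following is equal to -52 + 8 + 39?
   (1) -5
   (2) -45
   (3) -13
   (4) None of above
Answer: 1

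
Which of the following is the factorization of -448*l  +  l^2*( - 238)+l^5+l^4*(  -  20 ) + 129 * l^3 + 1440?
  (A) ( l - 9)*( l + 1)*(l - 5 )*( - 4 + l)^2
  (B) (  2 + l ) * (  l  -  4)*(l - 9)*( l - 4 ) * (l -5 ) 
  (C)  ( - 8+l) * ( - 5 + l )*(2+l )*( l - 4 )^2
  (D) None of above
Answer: B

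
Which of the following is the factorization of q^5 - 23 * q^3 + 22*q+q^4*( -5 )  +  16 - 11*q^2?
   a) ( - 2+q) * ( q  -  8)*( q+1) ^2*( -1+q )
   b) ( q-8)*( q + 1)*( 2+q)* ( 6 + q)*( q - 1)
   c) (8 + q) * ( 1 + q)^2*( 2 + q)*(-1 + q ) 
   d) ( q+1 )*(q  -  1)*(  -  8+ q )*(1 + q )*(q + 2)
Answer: d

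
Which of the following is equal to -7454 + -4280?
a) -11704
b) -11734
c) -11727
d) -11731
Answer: b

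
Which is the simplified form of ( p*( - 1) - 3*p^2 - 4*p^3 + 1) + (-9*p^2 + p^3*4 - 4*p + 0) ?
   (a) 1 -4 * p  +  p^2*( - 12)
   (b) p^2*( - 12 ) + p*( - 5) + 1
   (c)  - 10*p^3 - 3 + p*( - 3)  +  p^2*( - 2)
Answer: b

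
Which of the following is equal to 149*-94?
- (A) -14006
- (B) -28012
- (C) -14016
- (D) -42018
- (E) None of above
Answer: A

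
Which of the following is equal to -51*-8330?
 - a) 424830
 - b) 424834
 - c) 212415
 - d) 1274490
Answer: a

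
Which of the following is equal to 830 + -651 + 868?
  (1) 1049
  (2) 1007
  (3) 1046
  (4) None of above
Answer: 4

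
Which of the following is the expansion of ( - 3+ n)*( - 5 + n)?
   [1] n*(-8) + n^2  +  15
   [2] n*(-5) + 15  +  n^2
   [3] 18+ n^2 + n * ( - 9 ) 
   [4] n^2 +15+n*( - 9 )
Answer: 1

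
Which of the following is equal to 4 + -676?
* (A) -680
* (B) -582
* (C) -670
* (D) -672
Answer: D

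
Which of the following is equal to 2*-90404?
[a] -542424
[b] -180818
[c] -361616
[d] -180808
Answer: d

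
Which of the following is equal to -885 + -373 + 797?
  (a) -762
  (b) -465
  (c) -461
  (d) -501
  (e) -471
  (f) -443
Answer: c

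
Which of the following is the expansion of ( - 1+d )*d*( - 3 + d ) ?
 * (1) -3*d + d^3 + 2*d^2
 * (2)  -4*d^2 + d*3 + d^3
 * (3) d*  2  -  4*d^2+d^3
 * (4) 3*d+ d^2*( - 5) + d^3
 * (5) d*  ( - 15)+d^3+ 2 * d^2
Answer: 2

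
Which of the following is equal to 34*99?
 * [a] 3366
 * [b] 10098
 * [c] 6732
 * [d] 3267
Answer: a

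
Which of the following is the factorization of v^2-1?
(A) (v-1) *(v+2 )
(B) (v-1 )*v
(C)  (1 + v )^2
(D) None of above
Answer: D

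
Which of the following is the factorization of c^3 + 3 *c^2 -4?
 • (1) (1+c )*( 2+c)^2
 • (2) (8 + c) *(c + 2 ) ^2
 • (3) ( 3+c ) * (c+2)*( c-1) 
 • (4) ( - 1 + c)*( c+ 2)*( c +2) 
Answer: 4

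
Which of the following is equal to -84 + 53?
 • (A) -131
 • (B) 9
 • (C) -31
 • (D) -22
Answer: C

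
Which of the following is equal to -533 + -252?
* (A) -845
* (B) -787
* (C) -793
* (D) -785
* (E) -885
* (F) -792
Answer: D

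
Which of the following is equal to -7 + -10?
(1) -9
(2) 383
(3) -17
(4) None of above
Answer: 3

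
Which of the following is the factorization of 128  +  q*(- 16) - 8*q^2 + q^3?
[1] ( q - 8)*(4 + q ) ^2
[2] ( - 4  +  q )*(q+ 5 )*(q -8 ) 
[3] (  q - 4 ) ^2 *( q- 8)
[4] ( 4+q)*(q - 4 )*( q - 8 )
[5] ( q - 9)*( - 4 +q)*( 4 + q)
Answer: 4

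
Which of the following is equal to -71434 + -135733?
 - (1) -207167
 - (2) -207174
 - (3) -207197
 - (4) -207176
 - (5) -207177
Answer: 1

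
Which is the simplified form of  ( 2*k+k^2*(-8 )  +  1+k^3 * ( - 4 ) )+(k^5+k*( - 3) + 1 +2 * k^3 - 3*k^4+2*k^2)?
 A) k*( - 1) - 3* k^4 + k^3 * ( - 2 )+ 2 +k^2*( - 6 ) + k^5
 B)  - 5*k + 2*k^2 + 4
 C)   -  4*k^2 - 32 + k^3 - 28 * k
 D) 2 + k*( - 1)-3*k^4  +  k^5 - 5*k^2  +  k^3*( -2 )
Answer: A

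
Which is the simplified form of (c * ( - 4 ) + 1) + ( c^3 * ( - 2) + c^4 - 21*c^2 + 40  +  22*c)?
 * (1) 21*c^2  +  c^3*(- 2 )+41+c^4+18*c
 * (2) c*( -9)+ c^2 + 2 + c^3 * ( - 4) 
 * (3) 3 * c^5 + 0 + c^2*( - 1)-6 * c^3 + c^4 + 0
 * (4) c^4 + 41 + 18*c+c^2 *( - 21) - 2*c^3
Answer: 4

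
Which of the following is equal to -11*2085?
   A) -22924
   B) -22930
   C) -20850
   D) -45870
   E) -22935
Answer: E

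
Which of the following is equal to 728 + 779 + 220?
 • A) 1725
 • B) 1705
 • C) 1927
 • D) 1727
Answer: D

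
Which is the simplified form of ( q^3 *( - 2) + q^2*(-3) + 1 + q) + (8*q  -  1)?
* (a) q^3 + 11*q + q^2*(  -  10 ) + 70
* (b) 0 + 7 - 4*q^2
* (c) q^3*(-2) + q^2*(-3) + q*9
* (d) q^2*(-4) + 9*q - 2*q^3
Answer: c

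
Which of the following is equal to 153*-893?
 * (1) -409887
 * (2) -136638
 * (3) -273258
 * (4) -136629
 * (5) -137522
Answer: 4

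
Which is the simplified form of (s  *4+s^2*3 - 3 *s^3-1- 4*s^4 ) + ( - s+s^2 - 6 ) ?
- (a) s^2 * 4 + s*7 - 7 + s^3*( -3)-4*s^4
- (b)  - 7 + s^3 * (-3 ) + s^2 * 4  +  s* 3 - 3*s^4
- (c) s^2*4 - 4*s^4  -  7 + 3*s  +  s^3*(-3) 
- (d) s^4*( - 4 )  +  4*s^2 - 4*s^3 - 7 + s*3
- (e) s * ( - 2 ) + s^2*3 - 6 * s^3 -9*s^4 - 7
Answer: c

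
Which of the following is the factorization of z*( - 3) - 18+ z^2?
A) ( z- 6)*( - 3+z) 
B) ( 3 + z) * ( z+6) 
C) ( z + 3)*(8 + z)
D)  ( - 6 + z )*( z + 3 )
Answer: D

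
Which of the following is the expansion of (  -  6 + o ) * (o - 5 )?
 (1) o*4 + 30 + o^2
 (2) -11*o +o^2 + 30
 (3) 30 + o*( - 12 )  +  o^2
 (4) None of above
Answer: 2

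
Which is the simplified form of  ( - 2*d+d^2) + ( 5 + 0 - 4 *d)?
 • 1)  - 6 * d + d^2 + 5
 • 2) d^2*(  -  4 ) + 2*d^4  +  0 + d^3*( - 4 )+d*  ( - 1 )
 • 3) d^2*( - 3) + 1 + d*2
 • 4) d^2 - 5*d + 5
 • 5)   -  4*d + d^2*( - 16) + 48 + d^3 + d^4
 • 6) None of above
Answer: 1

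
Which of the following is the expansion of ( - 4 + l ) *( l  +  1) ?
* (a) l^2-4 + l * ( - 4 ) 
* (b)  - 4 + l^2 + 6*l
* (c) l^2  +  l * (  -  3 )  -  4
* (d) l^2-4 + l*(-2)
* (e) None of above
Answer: c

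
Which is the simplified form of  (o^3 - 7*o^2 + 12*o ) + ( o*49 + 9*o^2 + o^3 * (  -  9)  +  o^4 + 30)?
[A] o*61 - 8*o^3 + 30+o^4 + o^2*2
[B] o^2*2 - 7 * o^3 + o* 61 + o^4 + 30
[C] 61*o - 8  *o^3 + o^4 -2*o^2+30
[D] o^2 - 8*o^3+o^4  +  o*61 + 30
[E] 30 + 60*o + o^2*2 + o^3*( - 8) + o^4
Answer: A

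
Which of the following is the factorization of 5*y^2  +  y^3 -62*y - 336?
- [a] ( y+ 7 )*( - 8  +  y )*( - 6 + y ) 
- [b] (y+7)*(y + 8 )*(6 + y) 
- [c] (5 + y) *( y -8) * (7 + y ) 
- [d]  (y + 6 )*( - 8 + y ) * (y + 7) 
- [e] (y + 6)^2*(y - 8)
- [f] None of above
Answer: d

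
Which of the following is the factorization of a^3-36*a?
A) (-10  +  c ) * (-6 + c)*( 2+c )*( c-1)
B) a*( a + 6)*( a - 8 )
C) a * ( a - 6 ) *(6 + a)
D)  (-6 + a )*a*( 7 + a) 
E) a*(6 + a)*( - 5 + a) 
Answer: C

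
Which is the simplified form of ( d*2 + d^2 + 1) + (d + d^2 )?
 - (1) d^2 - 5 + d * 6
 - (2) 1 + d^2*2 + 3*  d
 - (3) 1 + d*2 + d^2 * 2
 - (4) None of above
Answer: 2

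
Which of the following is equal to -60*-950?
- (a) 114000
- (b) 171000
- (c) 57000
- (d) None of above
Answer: c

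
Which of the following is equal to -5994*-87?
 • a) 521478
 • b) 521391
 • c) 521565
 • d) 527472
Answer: a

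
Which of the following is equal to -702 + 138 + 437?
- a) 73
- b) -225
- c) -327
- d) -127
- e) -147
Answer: d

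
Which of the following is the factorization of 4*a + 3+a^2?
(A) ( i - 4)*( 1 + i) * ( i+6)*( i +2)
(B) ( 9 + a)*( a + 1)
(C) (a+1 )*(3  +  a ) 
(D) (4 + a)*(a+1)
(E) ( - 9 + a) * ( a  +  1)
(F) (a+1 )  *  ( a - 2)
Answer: C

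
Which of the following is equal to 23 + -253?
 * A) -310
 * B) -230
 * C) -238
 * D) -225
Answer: B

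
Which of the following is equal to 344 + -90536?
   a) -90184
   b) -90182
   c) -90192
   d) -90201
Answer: c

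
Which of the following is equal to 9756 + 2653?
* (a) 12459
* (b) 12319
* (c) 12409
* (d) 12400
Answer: c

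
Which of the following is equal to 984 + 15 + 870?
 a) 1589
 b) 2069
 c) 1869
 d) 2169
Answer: c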